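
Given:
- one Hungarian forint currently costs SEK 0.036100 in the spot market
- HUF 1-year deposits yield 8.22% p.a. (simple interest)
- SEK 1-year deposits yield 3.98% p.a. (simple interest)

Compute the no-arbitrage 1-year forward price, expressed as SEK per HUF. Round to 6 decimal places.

0.034686

T = 1 year.
SEK growth factor: 1 + 0.0398×1 = 1.039800.
HUF accumulates by 1 + 0.0822×1 = 1.082200.
Forward (SEK per HUF) = 0.0361 × 1.039800 / 1.082200 = 0.03468562.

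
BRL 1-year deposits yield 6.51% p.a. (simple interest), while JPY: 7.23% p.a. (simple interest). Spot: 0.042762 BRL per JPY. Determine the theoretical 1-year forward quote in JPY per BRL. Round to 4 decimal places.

23.5433

T = 1 year.
BRL growth factor: 1 + 0.0651×1 = 1.065100.
Growth of 1 JPY over T: 1 + 0.0723×1 = 1.072300.
Forward (BRL per JPY) = 0.042762 × 1.065100 / 1.072300 = 0.042474873.
Invert for JPY per BRL: 1 / 0.042474873 = 23.5433.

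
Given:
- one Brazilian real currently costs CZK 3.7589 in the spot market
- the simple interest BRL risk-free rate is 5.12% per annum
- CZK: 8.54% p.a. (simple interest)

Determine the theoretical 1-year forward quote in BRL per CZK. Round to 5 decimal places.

0.25765

T = 1 year.
CZK growth factor: 1 + 0.0854×1 = 1.085400.
BRL accumulates by 1 + 0.0512×1 = 1.051200.
CIP: F = S · (grow CZK)/(grow BRL) = 3.7589 × 1.085400/1.051200 = 3.881193 CZK per BRL.
Invert for BRL per CZK: 1 / 3.881193 = 0.25765.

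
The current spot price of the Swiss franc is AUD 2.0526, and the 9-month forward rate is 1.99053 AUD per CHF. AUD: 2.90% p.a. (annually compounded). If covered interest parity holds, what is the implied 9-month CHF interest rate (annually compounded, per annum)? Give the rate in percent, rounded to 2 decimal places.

7.20%

T = 9/12 years.
F/S = 1.99053/2.0526 = 0.9697603 = (growth of AUD) / (growth of CHF).
The AUD side grows by (1 + 0.0290)^(9/12) = 1.0216721.
So the CHF growth factor = 1.0535305.
r = 1.0535305^(12/9) − 1 = 0.072003 → 7.20%.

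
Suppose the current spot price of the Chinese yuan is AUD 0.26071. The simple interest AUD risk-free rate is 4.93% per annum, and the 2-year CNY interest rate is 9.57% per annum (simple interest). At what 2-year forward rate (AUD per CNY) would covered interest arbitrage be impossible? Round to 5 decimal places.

T = 2 years.
AUD growth factor: 1 + 0.0493×2 = 1.098600.
CNY growth factor: 1 + 0.0957×2 = 1.191400.
Forward (AUD per CNY) = 0.26071 × 1.098600 / 1.191400 = 0.2404029.

0.24040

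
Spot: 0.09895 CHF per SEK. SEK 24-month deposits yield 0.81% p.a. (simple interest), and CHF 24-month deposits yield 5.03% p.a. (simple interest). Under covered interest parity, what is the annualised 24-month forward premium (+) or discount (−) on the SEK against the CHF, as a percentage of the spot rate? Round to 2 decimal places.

T = 2 years.
CIP forward (CHF per SEK) = 0.09895 × 1.100600/1.016200 = 0.10716824.
Annualised premium = (F − S)/S × (1/T) = (0.10716824 − 0.09895)/0.09895 ÷ 2 = 4.15%.

+4.15%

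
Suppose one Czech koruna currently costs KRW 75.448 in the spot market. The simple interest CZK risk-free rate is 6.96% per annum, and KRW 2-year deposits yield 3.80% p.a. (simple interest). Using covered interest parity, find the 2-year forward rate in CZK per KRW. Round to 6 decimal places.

0.014033

T = 2 years.
Growth of 1 KRW over T: 1 + 0.0380×2 = 1.076000.
CZK accumulates by 1 + 0.0696×2 = 1.139200.
CIP: F = S · (grow KRW)/(grow CZK) = 75.448 × 1.076000/1.139200 = 71.26233 KRW per CZK.
Invert for CZK per KRW: 1 / 71.26233 = 0.014033.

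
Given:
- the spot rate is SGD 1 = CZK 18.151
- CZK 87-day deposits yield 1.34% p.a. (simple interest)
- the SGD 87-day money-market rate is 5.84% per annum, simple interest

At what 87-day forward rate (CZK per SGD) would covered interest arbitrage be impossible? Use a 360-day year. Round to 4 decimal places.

17.9564

T = 87/360 years.
CZK growth factor: 1 + 0.0134×87/360 = 1.00323833.
SGD growth factor: 1 + 0.0584×87/360 = 1.01411333.
Forward (CZK per SGD) = 18.151 × 1.00323833 / 1.01411333 = 17.956355.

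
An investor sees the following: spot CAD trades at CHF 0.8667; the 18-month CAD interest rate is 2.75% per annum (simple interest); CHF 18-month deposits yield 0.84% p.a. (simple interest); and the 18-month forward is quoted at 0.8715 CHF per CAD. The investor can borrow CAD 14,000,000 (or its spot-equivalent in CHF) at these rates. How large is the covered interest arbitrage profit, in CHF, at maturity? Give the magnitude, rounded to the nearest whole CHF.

T = 18/12 years.
Route A — deposit CAD, sell forward: 14,000,000 × 1.041250 × 0.8715 = CHF 12,704,291.25.
Route B — convert at spot, deposit CHF: 14,000,000 × 0.8667 × 1.012600 = CHF 12,286,685.88.
The quoted forward overvalues CAD, so borrow CHF, buy CAD at spot, deposit the CAD at 2.75%, and sell the proceeds forward at 0.8715.
The gap between the two covered legs is CHF 417,605.

CHF 417,605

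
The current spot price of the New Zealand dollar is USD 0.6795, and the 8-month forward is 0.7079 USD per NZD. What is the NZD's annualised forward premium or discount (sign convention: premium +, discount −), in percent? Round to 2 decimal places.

T = 8/12 years.
Period premium: (0.7079 − 0.6795)/0.6795 = 0.0417954.
Per annum: 0.0417954 / (8/12) = 0.062693 = 6.27%.

+6.27%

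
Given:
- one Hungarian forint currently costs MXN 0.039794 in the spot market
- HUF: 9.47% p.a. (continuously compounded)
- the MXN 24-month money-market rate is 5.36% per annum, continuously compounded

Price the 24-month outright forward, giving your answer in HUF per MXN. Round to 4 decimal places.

27.2823

T = 2 years.
MXN accumulates by e^(0.0536×2) = 1.11315686.
HUF growth factor: e^(0.0947×2) = 1.20852427.
Forward (MXN per HUF) = 0.039794 × 1.11315686 / 1.20852427 = 0.036653765.
Quoted the other way: 1/0.036653765 = 27.2823 HUF per MXN.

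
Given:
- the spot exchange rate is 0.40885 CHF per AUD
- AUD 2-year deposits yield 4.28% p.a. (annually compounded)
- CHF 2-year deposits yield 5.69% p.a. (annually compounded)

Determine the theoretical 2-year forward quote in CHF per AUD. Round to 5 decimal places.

0.41998

T = 2 years.
Growth of 1 CHF over T: (1 + 0.0569)^2 = 1.1170376.
AUD accumulates by (1 + 0.0428)^2 = 1.0874318.
CIP: F = S · (grow CHF)/(grow AUD) = 0.40885 × 1.1170376/1.0874318 = 0.4199811 CHF per AUD.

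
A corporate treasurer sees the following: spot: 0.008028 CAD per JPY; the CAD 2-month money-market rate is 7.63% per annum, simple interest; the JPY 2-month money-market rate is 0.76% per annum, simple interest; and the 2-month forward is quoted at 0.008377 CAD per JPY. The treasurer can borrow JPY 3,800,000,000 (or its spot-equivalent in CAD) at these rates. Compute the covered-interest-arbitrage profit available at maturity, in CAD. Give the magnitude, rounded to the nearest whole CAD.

T = 2/12 years.
Route A — deposit JPY, sell forward: 3,800,000,000 × 1.0012666667 × 0.008377 = CAD 31,872,921.29.
Route B — convert at spot, deposit CAD: 3,800,000,000 × 0.008028 × 1.0127166667 = CAD 30,894,339.72.
The quoted forward overvalues JPY, so borrow CAD, buy JPY at spot, deposit the JPY at 0.76%, and sell the proceeds forward at 0.008377.
The gap between the two covered legs is CAD 978,582.

CAD 978,582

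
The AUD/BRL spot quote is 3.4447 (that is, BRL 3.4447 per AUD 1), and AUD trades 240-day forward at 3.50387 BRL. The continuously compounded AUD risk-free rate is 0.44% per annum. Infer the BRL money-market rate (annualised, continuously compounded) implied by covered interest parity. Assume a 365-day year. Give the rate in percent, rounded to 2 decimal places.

3.03%

T = 240/365 years.
By CIP, F/S equals the BRL-to-AUD growth ratio: 3.50387/3.4447 = 1.0171771.
The AUD side grows by e^(0.0044×240/365) = 1.0028973.
That pins the BRL growth at 1.0201242.
Take logs: ln 1.0201242 / (240/365) = 0.030302, so 3.03%.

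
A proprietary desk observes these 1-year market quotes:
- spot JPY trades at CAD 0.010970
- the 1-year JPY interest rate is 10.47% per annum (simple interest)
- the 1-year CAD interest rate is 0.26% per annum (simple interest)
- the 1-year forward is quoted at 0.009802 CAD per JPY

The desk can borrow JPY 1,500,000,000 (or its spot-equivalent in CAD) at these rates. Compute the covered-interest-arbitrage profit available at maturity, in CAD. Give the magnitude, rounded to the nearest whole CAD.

CAD 255,379

T = 1 year.
Route A — deposit JPY, sell forward: 1,500,000,000 × 1.104700 × 0.009802 = CAD 16,242,404.10.
Route B — convert at spot, deposit CAD: 1,500,000,000 × 0.010970 × 1.002600 = CAD 16,497,783.00.
The quoted forward undervalues JPY, so borrow JPY, convert to CAD at spot, deposit the CAD at 0.26%, and buy JPY forward at 0.009802 to cover the loan.
Arbitrage profit = |16,242,404.10 − 16,497,783.00| = CAD 255,379.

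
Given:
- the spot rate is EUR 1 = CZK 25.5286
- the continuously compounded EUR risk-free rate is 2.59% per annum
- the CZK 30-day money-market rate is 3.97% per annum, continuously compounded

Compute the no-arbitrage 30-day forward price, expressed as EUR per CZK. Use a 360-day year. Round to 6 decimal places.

0.039127

T = 30/360 years.
CZK growth factor: e^(0.0397×30/360) = 1.0033138.
EUR growth factor: e^(0.0259×30/360) = 1.0021607.
Forward (CZK per EUR) = 25.5286 × 1.0033138 / 1.0021607 = 25.55797.
Quoted the other way: 1/25.55797 = 0.039127 EUR per CZK.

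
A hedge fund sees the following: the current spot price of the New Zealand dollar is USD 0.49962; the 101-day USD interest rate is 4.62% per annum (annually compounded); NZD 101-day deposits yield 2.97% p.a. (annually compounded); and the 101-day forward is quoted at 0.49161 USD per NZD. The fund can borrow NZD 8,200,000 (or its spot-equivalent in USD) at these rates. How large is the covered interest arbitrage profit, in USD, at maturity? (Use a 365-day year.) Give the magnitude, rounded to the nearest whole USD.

T = 101/365 years.
Route A — deposit NZD, sell forward: 8,200,000 × 1.00813156 × 0.49161 = USD 4,063,981.96.
Route B — convert at spot, deposit USD: 8,200,000 × 0.49962 × 1.01257601 = USD 4,148,406.45.
The quoted forward undervalues NZD, so borrow NZD, convert to USD at spot, deposit the USD at 4.62%, and buy NZD forward at 0.49161 to cover the loan.
The gap between the two covered legs is USD 84,424.

USD 84,424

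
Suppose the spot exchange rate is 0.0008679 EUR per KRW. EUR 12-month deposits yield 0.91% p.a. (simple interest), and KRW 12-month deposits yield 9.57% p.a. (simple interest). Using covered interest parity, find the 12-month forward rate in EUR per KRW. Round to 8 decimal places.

0.00079930

T = 1 year.
EUR accumulates by 1 + 0.0091×1 = 1.009100.
Growth of 1 KRW over T: 1 + 0.0957×1 = 1.095700.
Forward (EUR per KRW) = 0.0008679 × 1.009100 / 1.095700 = 0.0007993045.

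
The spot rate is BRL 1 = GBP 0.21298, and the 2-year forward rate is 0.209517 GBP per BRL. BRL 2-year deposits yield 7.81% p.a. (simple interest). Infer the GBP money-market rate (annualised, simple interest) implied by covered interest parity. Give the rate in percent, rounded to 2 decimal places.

6.87%

T = 2 years.
CIP gives F = S · g_GBP/g_BRL, so g_GBP/g_BRL = 0.209517/0.21298 = 0.9837403.
The BRL side grows by 1 + 0.0781×2 = 1.156200.
Hence g_GBP = 1.1374005.
r = (1.1374005 − 1)/2 = 0.068700 → 6.87%.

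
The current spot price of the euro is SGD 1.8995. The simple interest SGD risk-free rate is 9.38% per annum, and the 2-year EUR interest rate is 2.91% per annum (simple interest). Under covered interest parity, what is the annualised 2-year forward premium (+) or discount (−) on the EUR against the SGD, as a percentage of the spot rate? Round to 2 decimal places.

T = 2 years.
CIP forward (SGD per EUR) = 1.8995 × 1.187600/1.058200 = 2.1317768.
Annualised premium = (F − S)/S × (1/T) = (2.1317768 − 1.8995)/1.8995 ÷ 2 = 6.11%.

+6.11%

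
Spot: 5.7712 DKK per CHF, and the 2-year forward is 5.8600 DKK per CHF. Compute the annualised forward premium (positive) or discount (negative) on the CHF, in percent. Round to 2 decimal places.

T = 2 years.
(F − S)/S = (5.8600 − 5.7712)/5.7712 = 0.0153867.
Per annum: 0.0153867 / 2 = 0.007693 = 0.77%.

+0.77%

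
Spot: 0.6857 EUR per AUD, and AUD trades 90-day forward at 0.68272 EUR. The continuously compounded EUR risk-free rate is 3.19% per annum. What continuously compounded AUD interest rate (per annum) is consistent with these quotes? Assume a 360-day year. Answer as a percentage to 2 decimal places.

T = 90/360 years.
By CIP, F/S equals the EUR-to-AUD growth ratio: 0.68272/0.6857 = 0.9956541.
The EUR side grows by e^(0.0319×90/360) = 1.0080069.
So the AUD growth factor = 1.0124067.
r = ln(1.0124067)/(90/360) = 0.049321 → 4.93%.

4.93%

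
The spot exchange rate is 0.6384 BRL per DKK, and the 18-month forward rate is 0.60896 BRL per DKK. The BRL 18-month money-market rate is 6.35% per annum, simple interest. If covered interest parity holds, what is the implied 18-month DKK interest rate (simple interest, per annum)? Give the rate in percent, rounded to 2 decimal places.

T = 18/12 years.
F/S = 0.60896/0.6384 = 0.9538847 = (growth of BRL) / (growth of DKK).
BRL growth factor: 1 + 0.0635×18/12 = 1.095250.
Hence g_DKK = 1.1481996.
(1.1481996 − 1)/T = 0.098800, i.e. 9.88%.

9.88%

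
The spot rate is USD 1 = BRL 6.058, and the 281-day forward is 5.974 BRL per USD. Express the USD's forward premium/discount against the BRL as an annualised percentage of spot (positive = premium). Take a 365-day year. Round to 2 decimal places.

-1.80%

T = 281/365 years.
USD trades forward at -1.38660% vs spot over the period.
Per annum: -0.0138660 / (281/365) = -0.018011 = -1.80%.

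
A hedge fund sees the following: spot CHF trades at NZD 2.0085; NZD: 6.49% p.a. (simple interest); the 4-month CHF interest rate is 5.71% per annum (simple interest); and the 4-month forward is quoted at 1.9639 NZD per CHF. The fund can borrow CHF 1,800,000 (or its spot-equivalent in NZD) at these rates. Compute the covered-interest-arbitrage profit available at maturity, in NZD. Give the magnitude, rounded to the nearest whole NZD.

T = 4/12 years.
Route A — deposit CHF, sell forward: 1,800,000 × 1.019033333 × 1.9639 = NZD 3,602,303.21.
Route B — convert at spot, deposit NZD: 1,800,000 × 2.0085 × 1.021633333 = NZD 3,693,510.99.
The quoted forward undervalues CHF, so borrow CHF, convert to NZD at spot, deposit the NZD at 6.49%, and buy CHF forward at 1.9639 to cover the loan.
The gap between the two covered legs is NZD 91,208.

NZD 91,208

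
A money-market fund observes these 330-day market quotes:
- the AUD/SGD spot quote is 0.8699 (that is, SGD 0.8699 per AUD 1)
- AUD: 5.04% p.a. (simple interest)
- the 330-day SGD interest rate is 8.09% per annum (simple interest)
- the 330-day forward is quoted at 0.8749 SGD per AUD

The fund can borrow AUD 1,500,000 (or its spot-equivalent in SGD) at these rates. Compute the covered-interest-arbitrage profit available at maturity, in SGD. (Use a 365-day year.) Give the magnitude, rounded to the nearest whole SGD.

T = 330/365 years.
Keep in AUD, deliver into the forward: 1,500,000·1.045567123·0.8749 = SGD 1,372,150.01.
Swap to SGD now, deposit: 1,500,000·0.8699·1.073142466 = SGD 1,400,289.95.
The quoted forward undervalues AUD, so borrow AUD, convert to SGD at spot, deposit the SGD at 8.09%, and buy AUD forward at 0.8749 to cover the loan.
Profit = 1,400,289.95 − 1,372,150.01 = SGD 28,140.

SGD 28,140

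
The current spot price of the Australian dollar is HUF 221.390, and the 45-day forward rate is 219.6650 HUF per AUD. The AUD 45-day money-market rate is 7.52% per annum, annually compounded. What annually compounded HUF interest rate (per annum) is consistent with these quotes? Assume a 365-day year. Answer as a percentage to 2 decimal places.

T = 45/365 years.
CIP gives F = S · g_HUF/g_AUD, so g_HUF/g_AUD = 219.665/221.39 = 0.9922083.
AUD growth factor: (1 + 0.0752)^(45/365) = 1.0089793.
So the HUF growth factor = 1.0011176.
r = 1.0011176^(365/45) − 1 = 0.009101 → 0.91%.

0.91%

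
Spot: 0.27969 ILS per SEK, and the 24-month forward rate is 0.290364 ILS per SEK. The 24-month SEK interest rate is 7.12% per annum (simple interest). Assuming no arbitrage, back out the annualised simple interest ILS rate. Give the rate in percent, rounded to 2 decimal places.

T = 2 years.
By CIP, F/S equals the ILS-to-SEK growth ratio: 0.290364/0.27969 = 1.0381637.
The SEK side grows by 1 + 0.0712×2 = 1.142400.
So the ILS growth factor = 1.1859982.
(1.1859982 − 1)/T = 0.092999, i.e. 9.30%.

9.30%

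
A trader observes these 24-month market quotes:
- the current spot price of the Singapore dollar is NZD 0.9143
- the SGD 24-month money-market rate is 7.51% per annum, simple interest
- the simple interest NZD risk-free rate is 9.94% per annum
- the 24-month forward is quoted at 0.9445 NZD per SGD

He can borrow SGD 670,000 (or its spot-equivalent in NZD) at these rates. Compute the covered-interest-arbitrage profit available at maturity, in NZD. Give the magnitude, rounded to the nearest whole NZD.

T = 2 years.
Keep in SGD, deliver into the forward: 670,000·1.150200·0.9445 = NZD 727,863.81.
Swap to NZD now, deposit: 670,000·0.9143·1.198800 = NZD 734,362.10.
The quoted forward undervalues SGD, so borrow SGD, convert to NZD at spot, deposit the NZD at 9.94%, and buy SGD forward at 0.9445 to cover the loan.
Arbitrage profit = |727,863.81 − 734,362.10| = NZD 6,498.

NZD 6,498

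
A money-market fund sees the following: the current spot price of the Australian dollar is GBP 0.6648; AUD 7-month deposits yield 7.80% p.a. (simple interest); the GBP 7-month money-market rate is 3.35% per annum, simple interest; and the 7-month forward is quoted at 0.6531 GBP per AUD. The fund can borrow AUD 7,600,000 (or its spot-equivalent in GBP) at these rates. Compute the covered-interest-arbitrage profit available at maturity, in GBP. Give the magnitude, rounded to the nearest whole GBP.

T = 7/12 years.
Invest the AUD and cover forward: 7,600,000 × 1.045500 × 0.6531 = GBP 5,189,401.98.
Convert at spot and invest in GBP: 7,600,000 × 0.6648 × 1.019541667 = GBP 5,151,213.88.
The quoted forward overvalues AUD, so borrow GBP, buy AUD at spot, deposit the AUD at 7.80%, and sell the proceeds forward at 0.6531.
The gap between the two covered legs is GBP 38,188.

GBP 38,188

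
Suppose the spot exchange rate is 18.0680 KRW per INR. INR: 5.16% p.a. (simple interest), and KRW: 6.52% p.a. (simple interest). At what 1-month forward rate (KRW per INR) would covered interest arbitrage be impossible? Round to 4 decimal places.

18.0884

T = 1/12 years.
Growth of 1 KRW over T: 1 + 0.0652×1/12 = 1.00543333.
INR growth factor: 1 + 0.0516×1/12 = 1.004300.
Forward (KRW per INR) = 18.068 × 1.00543333 / 1.004300 = 18.088389.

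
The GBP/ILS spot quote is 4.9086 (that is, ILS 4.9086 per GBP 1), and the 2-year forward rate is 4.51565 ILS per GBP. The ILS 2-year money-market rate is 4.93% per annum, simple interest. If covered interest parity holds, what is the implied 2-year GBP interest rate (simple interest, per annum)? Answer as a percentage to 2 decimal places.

9.71%

T = 2 years.
CIP gives F = S · g_ILS/g_GBP, so g_ILS/g_GBP = 4.51565/4.9086 = 0.9199466.
ILS growth factor: 1 + 0.0493×2 = 1.098600.
That pins the GBP growth at 1.1941998.
r = (1.1941998 − 1)/2 = 0.097100 → 9.71%.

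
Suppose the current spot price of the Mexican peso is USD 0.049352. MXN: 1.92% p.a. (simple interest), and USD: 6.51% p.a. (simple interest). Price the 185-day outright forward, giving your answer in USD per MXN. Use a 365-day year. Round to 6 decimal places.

T = 185/365 years.
USD accumulates by 1 + 0.0651×185/365 = 1.0329959.
MXN accumulates by 1 + 0.0192×185/365 = 1.0097315.
Forward (USD per MXN) = 0.049352 × 1.0329959 / 1.0097315 = 0.05048908.

0.050489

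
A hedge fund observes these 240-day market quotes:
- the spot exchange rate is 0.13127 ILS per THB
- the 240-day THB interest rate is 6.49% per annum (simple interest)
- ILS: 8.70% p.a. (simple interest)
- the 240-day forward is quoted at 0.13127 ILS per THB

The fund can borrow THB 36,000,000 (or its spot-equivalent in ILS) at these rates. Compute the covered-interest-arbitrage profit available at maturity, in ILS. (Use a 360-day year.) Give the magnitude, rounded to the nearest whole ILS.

ILS 69,626

T = 240/360 years.
Route A — deposit THB, sell forward: 36,000,000 × 1.043266667 × 0.13127 = ILS 4,930,186.15.
Route B — convert at spot, deposit ILS: 36,000,000 × 0.13127 × 1.058000 = ILS 4,999,811.76.
The quoted forward undervalues THB, so borrow THB, convert to ILS at spot, deposit the ILS at 8.70%, and buy THB forward at 0.13127 to cover the loan.
Profit = 4,999,811.76 − 4,930,186.15 = ILS 69,626.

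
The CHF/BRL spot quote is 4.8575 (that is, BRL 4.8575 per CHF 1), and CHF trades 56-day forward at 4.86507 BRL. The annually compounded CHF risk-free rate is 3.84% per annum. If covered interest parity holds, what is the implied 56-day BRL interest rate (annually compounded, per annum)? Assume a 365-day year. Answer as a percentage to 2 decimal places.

T = 56/365 years.
By CIP, F/S equals the BRL-to-CHF growth ratio: 4.86507/4.8575 = 1.0015584.
The CHF side grows by (1 + 0.0384)^(56/365) = 1.0057979.
So the BRL growth factor = 1.0073653.
r = 1.0073653^(365/56) − 1 = 0.048992 → 4.90%.

4.90%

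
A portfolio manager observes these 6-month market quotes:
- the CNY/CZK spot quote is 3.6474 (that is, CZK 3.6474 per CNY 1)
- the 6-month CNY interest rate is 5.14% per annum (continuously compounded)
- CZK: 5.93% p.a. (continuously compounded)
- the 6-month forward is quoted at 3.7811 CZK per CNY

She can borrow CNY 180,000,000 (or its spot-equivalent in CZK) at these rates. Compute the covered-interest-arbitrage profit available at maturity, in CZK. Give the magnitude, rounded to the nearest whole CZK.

T = 6/12 years.
Keep in CNY, deliver into the forward: 180,000,000·1.02603309237·3.7811 = CZK 698,316,070.60.
Swap to CZK now, deposit: 180,000,000·3.6474·1.03009393797 = CZK 676,289,633.28.
The quoted forward overvalues CNY, so borrow CZK, buy CNY at spot, deposit the CNY at 5.14%, and sell the proceeds forward at 3.7811.
Arbitrage profit = |698,316,070.60 − 676,289,633.28| = CZK 22,026,437.

CZK 22,026,437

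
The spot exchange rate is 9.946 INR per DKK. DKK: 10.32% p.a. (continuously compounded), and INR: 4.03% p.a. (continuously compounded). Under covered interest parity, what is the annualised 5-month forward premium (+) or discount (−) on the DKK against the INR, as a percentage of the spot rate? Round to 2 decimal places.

-6.21%

T = 5/12 years.
CIP forward (INR per DKK) = 9.946 × 1.0169334/1.0439379 = 9.688718.
(F − S)/S ÷ T = (9.688718 − 9.946)/9.946/(5/12) = -0.062083 → -6.21%.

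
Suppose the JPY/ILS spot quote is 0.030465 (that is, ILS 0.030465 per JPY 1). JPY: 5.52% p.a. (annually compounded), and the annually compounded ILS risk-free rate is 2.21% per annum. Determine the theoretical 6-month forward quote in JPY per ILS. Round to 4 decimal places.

33.3518

T = 6/12 years.
ILS growth factor: (1 + 0.0221)^(6/12) = 1.01098961.
Growth of 1 JPY over T: (1 + 0.0552)^(6/12) = 1.02722928.
CIP: F = S · (grow ILS)/(grow JPY) = 0.030465 × 1.01098961/1.02722928 = 0.029983373 ILS per JPY.
Invert for JPY per ILS: 1 / 0.029983373 = 33.3518.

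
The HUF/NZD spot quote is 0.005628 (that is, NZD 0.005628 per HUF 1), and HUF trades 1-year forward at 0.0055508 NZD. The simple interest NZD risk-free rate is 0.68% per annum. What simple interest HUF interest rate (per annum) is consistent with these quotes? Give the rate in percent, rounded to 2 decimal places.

2.08%

T = 1 year.
By CIP, F/S equals the NZD-to-HUF growth ratio: 0.0055508/0.005628 = 0.9862829.
The NZD side grows by 1 + 0.0068×1 = 1.006800.
So the HUF growth factor = 1.0208024.
(1.0208024 − 1)/T = 0.020802, i.e. 2.08%.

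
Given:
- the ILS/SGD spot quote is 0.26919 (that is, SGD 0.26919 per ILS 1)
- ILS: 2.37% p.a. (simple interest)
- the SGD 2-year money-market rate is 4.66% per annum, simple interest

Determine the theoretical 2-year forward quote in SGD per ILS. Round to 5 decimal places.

T = 2 years.
SGD growth factor: 1 + 0.0466×2 = 1.093200.
ILS growth factor: 1 + 0.0237×2 = 1.047400.
CIP: F = S · (grow SGD)/(grow ILS) = 0.26919 × 1.093200/1.047400 = 0.2809610 SGD per ILS.

0.28096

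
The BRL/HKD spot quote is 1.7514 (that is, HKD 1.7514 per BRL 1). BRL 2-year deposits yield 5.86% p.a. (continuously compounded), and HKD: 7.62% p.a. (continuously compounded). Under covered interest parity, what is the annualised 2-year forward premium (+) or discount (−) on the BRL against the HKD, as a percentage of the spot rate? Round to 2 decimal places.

+1.79%

T = 2 years.
No-arbitrage forward: 1.7514 × 1.164626 / 1.1243443 = 1.8141471 HKD/BRL.
(F − S)/S ÷ T = (1.8141471 − 1.7514)/1.7514/2 = 0.017913 → 1.79%.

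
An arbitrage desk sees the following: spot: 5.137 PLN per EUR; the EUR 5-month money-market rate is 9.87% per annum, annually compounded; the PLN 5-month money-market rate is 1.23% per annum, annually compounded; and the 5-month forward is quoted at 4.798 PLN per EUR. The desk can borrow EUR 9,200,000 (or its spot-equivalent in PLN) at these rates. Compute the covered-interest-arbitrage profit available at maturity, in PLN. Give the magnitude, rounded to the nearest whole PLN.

T = 5/12 years.
Route A — deposit EUR, sell forward: 9,200,000 × 1.0399991122 × 4.798 = PLN 45,907,224.81.
Route B — convert at spot, deposit PLN: 9,200,000 × 5.137 × 1.0051067325 = PLN 47,501,746.22.
The quoted forward undervalues EUR, so borrow EUR, convert to PLN at spot, deposit the PLN at 1.23%, and buy EUR forward at 4.798 to cover the loan.
Arbitrage profit = |45,907,224.81 − 47,501,746.22| = PLN 1,594,521.

PLN 1,594,521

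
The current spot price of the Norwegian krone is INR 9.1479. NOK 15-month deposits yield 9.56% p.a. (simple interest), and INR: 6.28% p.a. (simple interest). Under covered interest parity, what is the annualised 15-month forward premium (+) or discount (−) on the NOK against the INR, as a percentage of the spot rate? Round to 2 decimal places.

T = 15/12 years.
F = S · g_INR/g_NOK = 9.1479 × 1.078500/1.119500 = 8.8128720.
(F − S)/S ÷ T = (8.8128720 − 9.1479)/9.1479/(15/12) = -0.029299 → -2.93%.

-2.93%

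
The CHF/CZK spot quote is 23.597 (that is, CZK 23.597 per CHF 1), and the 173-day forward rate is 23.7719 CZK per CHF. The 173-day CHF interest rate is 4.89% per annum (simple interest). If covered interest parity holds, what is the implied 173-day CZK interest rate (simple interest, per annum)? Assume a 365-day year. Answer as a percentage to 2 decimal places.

T = 173/365 years.
By CIP, F/S equals the CZK-to-CHF growth ratio: 23.7719/23.597 = 1.0074120.
CHF growth factor: 1 + 0.0489×173/365 = 1.0231773.
That pins the CZK growth at 1.0307611.
(1.0307611 − 1)/T = 0.064901, i.e. 6.49%.

6.49%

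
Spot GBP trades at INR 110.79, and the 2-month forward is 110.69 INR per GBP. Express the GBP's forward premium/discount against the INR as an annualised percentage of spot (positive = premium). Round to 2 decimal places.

-0.54%

T = 2/12 years.
(F − S)/S = (110.69 − 110.79)/110.79 = -0.0009026.
Annualise by dividing by T: -0.0009026 / (2/12) = -0.005416 → -0.54%.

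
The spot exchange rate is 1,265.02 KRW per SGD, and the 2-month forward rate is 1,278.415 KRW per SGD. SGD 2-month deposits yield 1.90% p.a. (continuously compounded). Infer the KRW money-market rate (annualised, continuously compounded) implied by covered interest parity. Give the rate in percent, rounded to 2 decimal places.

8.22%

T = 2/12 years.
F/S = 1278.415/1265.02 = 1.0105888 = (growth of KRW) / (growth of SGD).
The SGD side grows by e^(0.0190×2/12) = 1.0031717.
So the KRW growth factor = 1.0137941.
Take logs: ln 1.0137941 / (2/12) = 0.082199, so 8.22%.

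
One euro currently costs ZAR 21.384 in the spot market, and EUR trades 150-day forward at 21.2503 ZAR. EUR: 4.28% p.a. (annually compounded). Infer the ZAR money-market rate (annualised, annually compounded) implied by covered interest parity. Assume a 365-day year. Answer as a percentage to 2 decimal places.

2.70%

T = 150/365 years.
CIP gives F = S · g_ZAR/g_EUR, so g_ZAR/g_EUR = 21.2503/21.384 = 0.9937477.
EUR growth factor: (1 + 0.0428)^(150/365) = 1.0173722.
So the ZAR growth factor = 1.0110113.
r = 1.0110113^(365/150) − 1 = 0.027006 → 2.70%.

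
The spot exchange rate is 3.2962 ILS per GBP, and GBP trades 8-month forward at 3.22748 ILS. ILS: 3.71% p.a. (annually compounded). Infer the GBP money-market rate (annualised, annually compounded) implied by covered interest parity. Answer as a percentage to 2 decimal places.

T = 8/12 years.
F/S = 3.22748/3.2962 = 0.9791518 = (growth of ILS) / (growth of GBP).
ILS growth factor: (1 + 0.0371)^(8/12) = 1.0245829.
So the GBP growth factor = 1.0463984.
Annualise: 1.0463984^(12/8) − 1 = 0.070399 = 7.04%.

7.04%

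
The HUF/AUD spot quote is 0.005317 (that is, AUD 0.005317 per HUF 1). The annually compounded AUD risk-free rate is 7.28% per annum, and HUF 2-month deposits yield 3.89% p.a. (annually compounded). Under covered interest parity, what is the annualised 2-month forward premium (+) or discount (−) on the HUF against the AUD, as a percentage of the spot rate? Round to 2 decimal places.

T = 2/12 years.
F = S · g_AUD/g_HUF = 0.005317 × 1.0117809/1.0063807 = 0.005345531.
Annualised premium = (F − S)/S × (1/T) = (0.005345531 − 0.005317)/0.005317 ÷ (2/12) = 3.22%.

+3.22%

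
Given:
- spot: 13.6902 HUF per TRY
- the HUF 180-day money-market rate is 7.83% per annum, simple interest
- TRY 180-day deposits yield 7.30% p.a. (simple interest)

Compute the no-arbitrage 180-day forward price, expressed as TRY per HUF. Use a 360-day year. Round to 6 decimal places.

0.072859

T = 180/360 years.
HUF growth factor: 1 + 0.0783×180/360 = 1.039150.
TRY growth factor: 1 + 0.0730×180/360 = 1.036500.
Forward (HUF per TRY) = 13.6902 × 1.039150 / 1.036500 = 13.72520.
Quoted the other way: 1/13.72520 = 0.072859 TRY per HUF.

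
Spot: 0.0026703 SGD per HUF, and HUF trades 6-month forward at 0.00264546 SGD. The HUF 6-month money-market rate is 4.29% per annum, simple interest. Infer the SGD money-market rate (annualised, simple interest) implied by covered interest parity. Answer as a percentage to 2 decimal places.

2.39%

T = 6/12 years.
CIP gives F = S · g_SGD/g_HUF, so g_SGD/g_HUF = 0.00264546/0.0026703 = 0.9906977.
The HUF side grows by 1 + 0.0429×6/12 = 1.021450.
So the SGD growth factor = 1.0119482.
(1.0119482 − 1)/T = 0.023896, i.e. 2.39%.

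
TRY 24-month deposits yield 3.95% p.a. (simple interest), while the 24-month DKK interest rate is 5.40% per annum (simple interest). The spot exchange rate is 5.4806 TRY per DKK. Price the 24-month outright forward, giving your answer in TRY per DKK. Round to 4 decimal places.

T = 2 years.
TRY growth factor: 1 + 0.0395×2 = 1.079000.
Growth of 1 DKK over T: 1 + 0.0540×2 = 1.108000.
So F = 5.4806 × 1.079000 / 1.108000 = 5.337155 (TRY/DKK).

5.3372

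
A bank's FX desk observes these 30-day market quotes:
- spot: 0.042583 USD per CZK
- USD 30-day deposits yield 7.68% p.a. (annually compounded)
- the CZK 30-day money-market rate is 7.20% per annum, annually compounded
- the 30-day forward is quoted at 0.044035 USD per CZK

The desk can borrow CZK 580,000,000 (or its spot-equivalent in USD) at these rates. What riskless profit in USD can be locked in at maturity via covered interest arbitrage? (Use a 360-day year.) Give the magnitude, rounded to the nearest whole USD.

USD 837,803

T = 30/360 years.
Invest the CZK and cover forward: 580,000,000 × 1.0058106553 × 0.044035 = USD 25,688,705.88.
Convert at spot and invest in USD: 580,000,000 × 0.042583 × 1.0061851898 = USD 24,850,902.68.
The quoted forward overvalues CZK, so borrow USD, buy CZK at spot, deposit the CZK at 7.20%, and sell the proceeds forward at 0.044035.
Profit = 25,688,705.88 − 24,850,902.68 = USD 837,803.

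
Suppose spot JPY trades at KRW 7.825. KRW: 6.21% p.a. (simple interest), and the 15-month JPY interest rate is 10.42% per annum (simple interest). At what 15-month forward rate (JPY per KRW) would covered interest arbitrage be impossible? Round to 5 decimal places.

0.13404

T = 15/12 years.
Growth of 1 KRW over T: 1 + 0.0621×15/12 = 1.077625.
Growth of 1 JPY over T: 1 + 0.1042×15/12 = 1.130250.
Forward (KRW per JPY) = 7.825 × 1.077625 / 1.130250 = 7.460664.
Invert for JPY per KRW: 1 / 7.460664 = 0.13404.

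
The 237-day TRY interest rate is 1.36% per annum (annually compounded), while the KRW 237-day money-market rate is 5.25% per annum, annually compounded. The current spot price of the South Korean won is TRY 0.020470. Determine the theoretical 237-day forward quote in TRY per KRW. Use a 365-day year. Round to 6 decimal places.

T = 237/365 years.
Growth of 1 TRY over T: (1 + 0.0136)^(237/365) = 1.0088098.
KRW accumulates by (1 + 0.0525)^(237/365) = 1.0337824.
So F = 0.02047 × 1.0088098 / 1.0337824 = 0.01997552 (TRY/KRW).

0.019976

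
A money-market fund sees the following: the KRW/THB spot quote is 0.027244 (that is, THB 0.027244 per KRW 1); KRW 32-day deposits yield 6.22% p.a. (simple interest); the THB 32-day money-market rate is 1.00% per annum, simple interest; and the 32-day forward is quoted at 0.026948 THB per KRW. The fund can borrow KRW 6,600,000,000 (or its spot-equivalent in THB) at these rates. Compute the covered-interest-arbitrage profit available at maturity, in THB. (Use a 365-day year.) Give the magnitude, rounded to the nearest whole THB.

THB 1,141,362

T = 32/365 years.
Keep in KRW, deliver into the forward: 6,600,000,000·1.00545315068·0.026948 = THB 178,826,679.93.
Swap to THB now, deposit: 6,600,000,000·0.027244·1.00087671233 = THB 179,968,041.99.
The quoted forward undervalues KRW, so borrow KRW, convert to THB at spot, deposit the THB at 1.00%, and buy KRW forward at 0.026948 to cover the loan.
Arbitrage profit = |178,826,679.93 − 179,968,041.99| = THB 1,141,362.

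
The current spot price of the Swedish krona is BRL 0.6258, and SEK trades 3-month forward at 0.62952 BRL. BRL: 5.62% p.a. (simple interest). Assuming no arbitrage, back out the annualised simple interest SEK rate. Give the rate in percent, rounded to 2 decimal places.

3.22%

T = 3/12 years.
CIP gives F = S · g_BRL/g_SEK, so g_BRL/g_SEK = 0.62952/0.6258 = 1.0059444.
The BRL side grows by 1 + 0.0562×3/12 = 1.014050.
Hence g_SEK = 1.0080577.
r = (1.0080577 − 1)/(3/12) = 0.032231 → 3.22%.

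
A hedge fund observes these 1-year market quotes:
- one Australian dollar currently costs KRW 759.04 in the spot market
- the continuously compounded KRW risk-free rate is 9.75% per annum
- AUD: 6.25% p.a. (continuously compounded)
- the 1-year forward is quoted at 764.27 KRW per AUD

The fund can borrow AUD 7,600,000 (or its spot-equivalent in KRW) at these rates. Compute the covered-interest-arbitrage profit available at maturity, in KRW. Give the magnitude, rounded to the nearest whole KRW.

T = 1 year.
Invest the AUD and cover forward: 7,600,000 × 1.064494458918 × 764.27 = KRW 6,183,064,968.89.
Convert at spot and invest in KRW: 7,600,000 × 759.04 × 1.102411441563 = KRW 6,359,485,292.59.
The quoted forward undervalues AUD, so borrow AUD, convert to KRW at spot, deposit the KRW at 9.75%, and buy AUD forward at 764.27 to cover the loan.
The gap between the two covered legs is KRW 176,420,324.

KRW 176,420,324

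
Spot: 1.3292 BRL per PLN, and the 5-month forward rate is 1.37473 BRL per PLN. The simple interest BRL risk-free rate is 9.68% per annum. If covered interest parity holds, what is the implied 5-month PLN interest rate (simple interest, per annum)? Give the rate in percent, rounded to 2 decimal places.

T = 5/12 years.
F/S = 1.37473/1.3292 = 1.0342537 = (growth of BRL) / (growth of PLN).
The BRL side grows by 1 + 0.0968×5/12 = 1.0403333.
So the PLN growth factor = 1.0058782.
r = (1.0058782 − 1)/(5/12) = 0.014108 → 1.41%.

1.41%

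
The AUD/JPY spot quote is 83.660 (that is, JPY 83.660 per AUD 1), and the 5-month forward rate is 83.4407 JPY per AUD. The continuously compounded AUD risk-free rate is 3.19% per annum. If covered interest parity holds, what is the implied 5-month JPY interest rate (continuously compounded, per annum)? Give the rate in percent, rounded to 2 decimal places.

T = 5/12 years.
By CIP, F/S equals the JPY-to-AUD growth ratio: 83.4407/83.66 = 0.9973787.
AUD growth factor: e^(0.0319×5/12) = 1.0133804.
That pins the JPY growth at 1.010724.
Take logs: ln 1.010724 / (5/12) = 0.025601, so 2.56%.

2.56%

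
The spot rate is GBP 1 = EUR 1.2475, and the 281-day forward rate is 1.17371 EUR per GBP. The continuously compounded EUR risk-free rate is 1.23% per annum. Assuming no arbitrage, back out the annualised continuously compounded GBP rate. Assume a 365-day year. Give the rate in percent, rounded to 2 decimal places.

T = 281/365 years.
F/S = 1.17371/1.2475 = 0.9408497 = (growth of EUR) / (growth of GBP).
EUR growth factor: e^(0.0123×281/365) = 1.0095143.
That pins the GBP growth at 1.0729815.
r = ln(1.0729815)/(281/365) = 0.091498 → 9.15%.

9.15%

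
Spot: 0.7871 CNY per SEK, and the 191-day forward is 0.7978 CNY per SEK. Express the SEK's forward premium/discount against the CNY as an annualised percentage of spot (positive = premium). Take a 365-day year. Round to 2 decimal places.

T = 191/365 years.
(F − S)/S = (0.7978 − 0.7871)/0.7871 = 0.0135942.
×(1/T) gives 2.60% p.a.

+2.60%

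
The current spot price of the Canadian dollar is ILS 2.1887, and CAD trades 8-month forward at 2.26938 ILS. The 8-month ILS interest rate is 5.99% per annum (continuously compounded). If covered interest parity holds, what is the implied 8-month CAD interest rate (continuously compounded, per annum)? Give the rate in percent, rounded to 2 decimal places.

T = 8/12 years.
F/S = 2.26938/2.1887 = 1.0368621 = (growth of ILS) / (growth of CAD).
ILS growth factor: e^(0.0599×8/12) = 1.0407414.
That pins the CAD growth at 1.0037414.
Take logs: ln 1.0037414 / (8/12) = 0.005602, so 0.56%.

0.56%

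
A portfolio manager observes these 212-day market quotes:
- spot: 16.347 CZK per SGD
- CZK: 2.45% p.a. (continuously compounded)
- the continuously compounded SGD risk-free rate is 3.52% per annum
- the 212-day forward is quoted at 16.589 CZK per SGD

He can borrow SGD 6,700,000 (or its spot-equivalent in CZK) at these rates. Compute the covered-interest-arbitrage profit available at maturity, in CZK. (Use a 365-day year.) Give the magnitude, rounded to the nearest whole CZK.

T = 212/365 years.
Route A — deposit SGD, sell forward: 6,700,000 × 1.02065536074 × 16.589 = CZK 113,442,066.92.
Route B — convert at spot, deposit CZK: 6,700,000 × 16.347 × 1.01433186736 = CZK 111,094,596.34.
The quoted forward overvalues SGD, so borrow CZK, buy SGD at spot, deposit the SGD at 3.52%, and sell the proceeds forward at 16.589.
Arbitrage profit = |113,442,066.92 − 111,094,596.34| = CZK 2,347,471.

CZK 2,347,471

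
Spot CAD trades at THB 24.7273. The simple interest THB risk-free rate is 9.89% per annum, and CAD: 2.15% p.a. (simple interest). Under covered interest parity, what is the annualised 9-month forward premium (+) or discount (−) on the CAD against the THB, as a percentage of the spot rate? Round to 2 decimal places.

+7.62%

T = 9/12 years.
No-arbitrage forward: 24.7273 × 1.074175 / 1.016125 = 26.1399409 THB/CAD.
Annualised premium = (F − S)/S × (1/T) = (26.1399409 − 24.7273)/24.7273 ÷ (9/12) = 7.62%.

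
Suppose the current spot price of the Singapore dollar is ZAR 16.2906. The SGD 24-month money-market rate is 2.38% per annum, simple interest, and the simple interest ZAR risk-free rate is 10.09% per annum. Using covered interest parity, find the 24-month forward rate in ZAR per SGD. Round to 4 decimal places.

18.6885

T = 2 years.
ZAR growth factor: 1 + 0.1009×2 = 1.201800.
SGD accumulates by 1 + 0.0238×2 = 1.047600.
So F = 16.2906 × 1.201800 / 1.047600 = 18.688472 (ZAR/SGD).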